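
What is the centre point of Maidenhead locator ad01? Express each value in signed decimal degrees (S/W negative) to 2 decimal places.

-58.50, -179.00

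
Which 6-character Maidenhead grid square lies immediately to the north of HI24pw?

HI24px

Latitude subsquare w = 22; +1 → 23 = x.
The longitude characters are unchanged.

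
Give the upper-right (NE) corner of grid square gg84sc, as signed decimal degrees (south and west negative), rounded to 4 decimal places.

Field G=6, G=6: +6·20° lon, +6·10° lat → SW at lon -60°, lat -30°.
Square 8, 4: +8·2° lon, +4·1° lat → SW at lon -44°, lat -26°.
Subsquare s=18, c=2: +18·0.0833333° lon, +2·0.0416667° lat → SW at lon -42.5°, lat -25.9167°.
Cell spans 0.0833333° lon × 0.0416667° lat. NE corner is SW corner plus one full cell.
latitude -25.8750, longitude -42.4167.

-25.8750, -42.4167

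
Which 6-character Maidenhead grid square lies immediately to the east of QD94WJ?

QD94xj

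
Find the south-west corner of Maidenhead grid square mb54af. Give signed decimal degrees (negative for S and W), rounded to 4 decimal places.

Field M=12, B=1: +12·20° lon, +1·10° lat → SW at lon 60°, lat -80°.
Square 5, 4: +5·2° lon, +4·1° lat → SW at lon 70°, lat -76°.
Subsquare a=0, f=5: +0·0.0833333° lon, +5·0.0416667° lat → SW at lon 70°, lat -75.7917°.
latitude -75.7917, longitude 70.0000.

-75.7917, 70.0000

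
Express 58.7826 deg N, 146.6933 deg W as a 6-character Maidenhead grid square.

BO68ps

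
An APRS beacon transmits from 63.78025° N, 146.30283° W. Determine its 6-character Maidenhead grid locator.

BP63us

Shift to the Maidenhead origin (180°W, 90°S): lon 33.6972, lat 153.7802.
Field: 33.6972/20 → 1 → B, 153.7802/10 → 15 → P; chars BP.
Square: 13.6972/2 → 6, 3.7802/1 → 3; chars 63.
Subsquare: 1.6972/0.0833333 → 20 → u, 0.7802/0.0416667 → 18 → s; chars us.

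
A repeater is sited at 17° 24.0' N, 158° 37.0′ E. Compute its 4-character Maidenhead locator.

Offset from 180°W / 90°S: lon 338.62°, lat 107.40°.
Field (20°×10°, letters A–R): lon ⌊338.62/20⌋ = 16 → Q; lat ⌊107.40/10⌋ = 10 → K.
Square (2°×1°, digits 0–9): lon ⌊18.62/2⌋ = 9; lat ⌊7.40/1⌋ = 7.

QK97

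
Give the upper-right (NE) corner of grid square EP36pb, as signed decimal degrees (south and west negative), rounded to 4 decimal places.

Field E=4, P=15: +4·20° lon, +15·10° lat → SW at lon -100°, lat 60°.
Square 3, 6: +3·2° lon, +6·1° lat → SW at lon -94°, lat 66°.
Subsquare p=15, b=1: +15·0.0833333° lon, +1·0.0416667° lat → SW at lon -92.75°, lat 66.0417°.
Cell spans 0.0833333° lon × 0.0416667° lat. NE corner is SW corner plus one full cell.
latitude 66.0833, longitude -92.6667.

66.0833, -92.6667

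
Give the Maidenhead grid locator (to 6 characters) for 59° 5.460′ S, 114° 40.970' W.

Add 180° to longitude and 90° to latitude: 65.3172, 30.9090.
Field: 65.3172/20 → 3 → D, 30.9090/10 → 3 → D; chars DD.
Square: 5.3172/2 → 2, 0.9090/1 → 0; chars 20.
Subsquare: 1.3172/0.0833333 → 15 → p, 0.9090/0.0416667 → 21 → v; chars pv.

DD20pv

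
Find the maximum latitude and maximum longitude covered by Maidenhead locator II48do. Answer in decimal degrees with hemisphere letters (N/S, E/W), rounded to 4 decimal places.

1.3750° S, 11.6667° W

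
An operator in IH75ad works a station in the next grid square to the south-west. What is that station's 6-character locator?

IH65xc

Longitude subsquare a = 0; −1 → -1, wraps to 23 = x, carry into square.
Longitude square 7; −1 → 6.
Latitude subsquare d = 3; −1 → 2 = c.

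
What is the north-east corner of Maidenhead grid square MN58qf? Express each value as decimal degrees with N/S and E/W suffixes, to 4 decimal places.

Field M=12, N=13: +12·20° lon, +13·10° lat → SW at lon 60°, lat 40°.
Square 5, 8: +5·2° lon, +8·1° lat → SW at lon 70°, lat 48°.
Subsquare q=16, f=5: +16·0.0833333° lon, +5·0.0416667° lat → SW at lon 71.3333°, lat 48.2083°.
Cell spans 0.0833333° lon × 0.0416667° lat. NE corner is SW corner plus one full cell.
latitude 48.2500° N, longitude 71.4167° E.

48.2500° N, 71.4167° E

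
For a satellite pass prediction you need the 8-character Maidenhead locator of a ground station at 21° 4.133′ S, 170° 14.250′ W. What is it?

AG48vw13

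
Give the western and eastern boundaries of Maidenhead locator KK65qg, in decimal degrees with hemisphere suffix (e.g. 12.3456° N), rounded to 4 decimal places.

Field K=10, K=10: +10·20° lon, +10·10° lat → SW at lon 20°, lat 10°.
Square 6, 5: +6·2° lon, +5·1° lat → SW at lon 32°, lat 15°.
Subsquare q=16, g=6: +16·0.0833333° lon, +6·0.0416667° lat → SW at lon 33.3333°, lat 15.25°.
Cell spans 0.0833333° lon × 0.0416667° lat.
west 33.3333° E, east 33.4167° E.

33.3333° E, 33.4167° E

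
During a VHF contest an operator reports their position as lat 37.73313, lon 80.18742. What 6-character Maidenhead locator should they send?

Add 180° to longitude and 90° to latitude: 260.1874, 127.7331.
Field: lon ⌊260.1874/20⌋ = 13 → N; lat ⌊127.7331/10⌋ = 12 → M.
Square: lon ⌊0.1874/2⌋ = 0; lat ⌊7.7331/1⌋ = 7.
Subsquare: lon ⌊0.1874/0.0833333⌋ = 2 → c; lat ⌊0.7331/0.0416667⌋ = 17 → r.

NM07cr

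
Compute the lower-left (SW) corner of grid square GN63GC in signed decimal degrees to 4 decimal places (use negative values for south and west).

Field G=6, N=13: +6·20° lon, +13·10° lat → SW at lon -60°, lat 40°.
Square 6, 3: +6·2° lon, +3·1° lat → SW at lon -48°, lat 43°.
Subsquare g=6, c=2: +6·0.0833333° lon, +2·0.0416667° lat → SW at lon -47.5°, lat 43.0833°.
latitude 43.0833, longitude -47.5000.

43.0833, -47.5000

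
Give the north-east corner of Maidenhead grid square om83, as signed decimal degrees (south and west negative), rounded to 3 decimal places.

34.000, 118.000

Field O=14, M=12: +14·20° lon, +12·10° lat → SW at lon 100°, lat 30°.
Square 8, 3: +8·2° lon, +3·1° lat → SW at lon 116°, lat 33°.
Cell spans 2° lon × 1° lat. NE corner is SW corner plus one full cell.
latitude 34.000, longitude 118.000.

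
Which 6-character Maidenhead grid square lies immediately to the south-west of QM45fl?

QM45ek

Longitude subsquare f = 5; −1 → 4 = e.
Latitude subsquare l = 11; −1 → 10 = k.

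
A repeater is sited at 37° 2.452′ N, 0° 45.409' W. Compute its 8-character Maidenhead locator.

IM97oa99

Shift to the Maidenhead origin (180°W, 90°S): lon 179.24318, lat 127.04087.
Field (20°×10°, letters A–R): 179.24318/20 → 8 → I, 127.04087/10 → 12 → M; chars IM.
Square (2°×1°, digits 0–9): 19.24318/2 → 9, 7.04087/1 → 7; chars 97.
Subsquare (5′×2.5′, letters a–x): 1.24318/0.0833333 → 14 → o, 0.04087/0.0416667 → 0 → a; chars oa.
Extended square (30″×15″, digits 0–9): 0.07652/0.00833333 → 9, 0.04087/0.00416667 → 9; chars 99.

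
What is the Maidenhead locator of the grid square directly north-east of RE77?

RE88

Longitude square 7; +1 → 8.
Latitude square 7; +1 → 8.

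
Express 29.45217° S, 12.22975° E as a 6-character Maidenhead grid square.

Offset from 180°W / 90°S: lon 192.2297°, lat 60.5478°.
Field: 192.2297/20 → 9 → J, 60.5478/10 → 6 → G; chars JG.
Square: 12.2297/2 → 6, 0.5478/1 → 0; chars 60.
Subsquare: 0.2297/0.0833333 → 2 → c, 0.5478/0.0416667 → 13 → n; chars cn.

JG60cn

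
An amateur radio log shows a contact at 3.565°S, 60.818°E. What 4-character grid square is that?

Shift to the Maidenhead origin (180°W, 90°S): lon 240.82, lat 86.44.
Field (20°×10°, letters A–R): 240.82/20 → 12 → M, 86.44/10 → 8 → I; chars MI.
Square (2°×1°, digits 0–9): 0.82/2 → 0, 6.44/1 → 6; chars 06.

MI06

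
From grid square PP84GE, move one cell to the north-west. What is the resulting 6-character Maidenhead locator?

PP84ff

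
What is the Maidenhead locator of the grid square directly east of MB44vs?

Longitude subsquare v = 21; +1 → 22 = w.
The latitude characters are unchanged.

MB44ws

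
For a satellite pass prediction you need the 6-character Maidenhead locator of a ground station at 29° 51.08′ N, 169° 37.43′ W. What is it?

Offset from 180°W / 90°S: lon 10.3762°, lat 119.8513°.
Field (20°×10°, letters A–R): lon ⌊10.3762/20⌋ = 0 → A; lat ⌊119.8513/10⌋ = 11 → L.
Square (2°×1°, digits 0–9): lon ⌊10.3762/2⌋ = 5; lat ⌊9.8513/1⌋ = 9.
Subsquare (5′×2.5′, letters a–x): lon ⌊0.3762/0.0833333⌋ = 4 → e; lat ⌊0.8513/0.0416667⌋ = 20 → u.

AL59eu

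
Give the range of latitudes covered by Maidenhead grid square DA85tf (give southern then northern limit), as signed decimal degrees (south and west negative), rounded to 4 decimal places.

-84.7917, -84.7500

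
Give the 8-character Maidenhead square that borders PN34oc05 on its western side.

PN34nc95

Longitude extended square 0; −1 → -1, wraps to 9, carry into subsquare.
Longitude subsquare o = 14; −1 → 13 = n.
The latitude characters are unchanged.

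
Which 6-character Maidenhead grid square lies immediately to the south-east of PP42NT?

PP42os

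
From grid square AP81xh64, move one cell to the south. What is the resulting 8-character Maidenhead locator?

AP81xh63

Latitude extended square 4; −1 → 3.
The longitude characters are unchanged.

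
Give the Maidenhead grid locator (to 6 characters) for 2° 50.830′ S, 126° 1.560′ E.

Offset from 180°W / 90°S: lon 306.0260°, lat 87.1528°.
Field: lon ⌊306.0260/20⌋ = 15 → P; lat ⌊87.1528/10⌋ = 8 → I.
Square: lon ⌊6.0260/2⌋ = 3; lat ⌊7.1528/1⌋ = 7.
Subsquare: lon ⌊0.0260/0.0833333⌋ = 0 → a; lat ⌊0.1528/0.0416667⌋ = 3 → d.

PI37ad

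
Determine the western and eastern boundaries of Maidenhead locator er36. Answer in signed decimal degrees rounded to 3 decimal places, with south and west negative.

-94.000, -92.000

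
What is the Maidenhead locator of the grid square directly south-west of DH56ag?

Longitude subsquare a = 0; −1 → -1, wraps to 23 = x, carry into square.
Longitude square 5; −1 → 4.
Latitude subsquare g = 6; −1 → 5 = f.

DH46xf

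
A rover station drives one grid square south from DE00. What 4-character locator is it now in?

DD09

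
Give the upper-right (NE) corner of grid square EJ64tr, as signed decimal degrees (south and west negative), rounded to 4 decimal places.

4.7500, -86.3333

Field E=4, J=9: +4·20° lon, +9·10° lat → SW at lon -100°, lat 0°.
Square 6, 4: +6·2° lon, +4·1° lat → SW at lon -88°, lat 4°.
Subsquare t=19, r=17: +19·0.0833333° lon, +17·0.0416667° lat → SW at lon -86.4167°, lat 4.70833°.
Cell spans 0.0833333° lon × 0.0416667° lat. NE corner is SW corner plus one full cell.
latitude 4.7500, longitude -86.3333.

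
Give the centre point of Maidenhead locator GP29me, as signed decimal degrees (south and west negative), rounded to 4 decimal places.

69.1875, -54.9583

Field G=6, P=15: +6·20° lon, +15·10° lat → SW at lon -60°, lat 60°.
Square 2, 9: +2·2° lon, +9·1° lat → SW at lon -56°, lat 69°.
Subsquare m=12, e=4: +12·0.0833333° lon, +4·0.0416667° lat → SW at lon -55°, lat 69.1667°.
Cell spans 0.0833333° lon × 0.0416667° lat. Centre is SW corner plus half of each.
latitude 69.1875, longitude -54.9583.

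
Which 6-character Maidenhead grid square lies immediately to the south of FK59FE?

Latitude subsquare e = 4; −1 → 3 = d.
The longitude characters are unchanged.

FK59fd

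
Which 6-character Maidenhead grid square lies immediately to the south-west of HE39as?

HE29xr

Longitude subsquare a = 0; −1 → -1, wraps to 23 = x, carry into square.
Longitude square 3; −1 → 2.
Latitude subsquare s = 18; −1 → 17 = r.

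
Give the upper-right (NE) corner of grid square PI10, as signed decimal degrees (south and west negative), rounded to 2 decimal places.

-9.00, 124.00

Field P=15, I=8: +15·20° lon, +8·10° lat → SW at lon 120°, lat -10°.
Square 1, 0: +1·2° lon, +0·1° lat → SW at lon 122°, lat -10°.
Cell spans 2° lon × 1° lat. NE corner is SW corner plus one full cell.
latitude -9.00, longitude 124.00.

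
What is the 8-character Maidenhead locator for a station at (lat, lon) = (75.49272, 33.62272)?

Offset from 180°W / 90°S: lon 213.62272°, lat 165.49272°.
Field (20°×10°, letters A–R): lon ⌊213.62272/20⌋ = 10 → K; lat ⌊165.49272/10⌋ = 16 → Q.
Square (2°×1°, digits 0–9): lon ⌊13.62272/2⌋ = 6; lat ⌊5.49272/1⌋ = 5.
Subsquare (5′×2.5′, letters a–x): lon ⌊1.62272/0.0833333⌋ = 19 → t; lat ⌊0.49272/0.0416667⌋ = 11 → l.
Extended square (30″×15″, digits 0–9): lon ⌊0.03939/0.00833333⌋ = 4; lat ⌊0.03439/0.00416667⌋ = 8.

KQ65tl48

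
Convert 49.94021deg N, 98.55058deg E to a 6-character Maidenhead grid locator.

Add 180° to longitude and 90° to latitude: 278.5506, 139.9402.
Field (20°×10°, letters A–R): 278.5506/20 → 13 → N, 139.9402/10 → 13 → N; chars NN.
Square (2°×1°, digits 0–9): 18.5506/2 → 9, 9.9402/1 → 9; chars 99.
Subsquare (5′×2.5′, letters a–x): 0.5506/0.0833333 → 6 → g, 0.9402/0.0416667 → 22 → w; chars gw.

NN99gw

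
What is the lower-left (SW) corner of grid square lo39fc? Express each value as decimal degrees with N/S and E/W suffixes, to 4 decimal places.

Field L=11, O=14: +11·20° lon, +14·10° lat → SW at lon 40°, lat 50°.
Square 3, 9: +3·2° lon, +9·1° lat → SW at lon 46°, lat 59°.
Subsquare f=5, c=2: +5·0.0833333° lon, +2·0.0416667° lat → SW at lon 46.4167°, lat 59.0833°.
latitude 59.0833° N, longitude 46.4167° E.

59.0833° N, 46.4167° E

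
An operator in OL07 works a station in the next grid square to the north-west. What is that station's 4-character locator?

NL98

Longitude square 0; −1 → -1, wraps to 9, carry into field.
Longitude field O = 14; −1 → 13 = N.
Latitude square 7; +1 → 8.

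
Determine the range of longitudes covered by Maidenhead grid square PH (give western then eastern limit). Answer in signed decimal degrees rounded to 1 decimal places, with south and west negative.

120.0, 140.0

Field P=15, H=7: +15·20° lon, +7·10° lat → SW at lon 120°, lat -20°.
Cell spans 20° lon × 10° lat.
west 120.0, east 140.0.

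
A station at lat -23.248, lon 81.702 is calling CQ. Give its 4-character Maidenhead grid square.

NG06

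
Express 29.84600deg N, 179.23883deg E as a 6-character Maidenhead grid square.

Shift to the Maidenhead origin (180°W, 90°S): lon 359.2388, lat 119.8460.
Field: lon ⌊359.2388/20⌋ = 17 → R; lat ⌊119.8460/10⌋ = 11 → L.
Square: lon ⌊19.2388/2⌋ = 9; lat ⌊9.8460/1⌋ = 9.
Subsquare: lon ⌊1.2388/0.0833333⌋ = 14 → o; lat ⌊0.8460/0.0416667⌋ = 20 → u.

RL99ou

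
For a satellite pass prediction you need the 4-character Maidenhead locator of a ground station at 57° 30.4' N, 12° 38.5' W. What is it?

IO37

Offset from 180°W / 90°S: lon 167.36°, lat 147.51°.
Field: lon ⌊167.36/20⌋ = 8 → I; lat ⌊147.51/10⌋ = 14 → O.
Square: lon ⌊7.36/2⌋ = 3; lat ⌊7.51/1⌋ = 7.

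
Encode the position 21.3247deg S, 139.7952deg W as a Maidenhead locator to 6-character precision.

Add 180° to longitude and 90° to latitude: 40.2048, 68.6753.
Field: 40.2048/20 → 2 → C, 68.6753/10 → 6 → G; chars CG.
Square: 0.2048/2 → 0, 8.6753/1 → 8; chars 08.
Subsquare: 0.2048/0.0833333 → 2 → c, 0.6753/0.0416667 → 16 → q; chars cq.

CG08cq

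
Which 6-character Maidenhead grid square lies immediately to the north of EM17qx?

EM18qa

Latitude subsquare x = 23; +1 → 24, wraps to 0 = a, carry into square.
Latitude square 7; +1 → 8.
The longitude characters are unchanged.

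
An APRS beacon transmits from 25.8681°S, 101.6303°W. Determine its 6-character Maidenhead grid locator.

DG94ed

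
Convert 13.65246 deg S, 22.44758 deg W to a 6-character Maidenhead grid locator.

HH86si

Add 180° to longitude and 90° to latitude: 157.5524, 76.3475.
Field (20°×10°, letters A–R): lon ⌊157.5524/20⌋ = 7 → H; lat ⌊76.3475/10⌋ = 7 → H.
Square (2°×1°, digits 0–9): lon ⌊17.5524/2⌋ = 8; lat ⌊6.3475/1⌋ = 6.
Subsquare (5′×2.5′, letters a–x): lon ⌊1.5524/0.0833333⌋ = 18 → s; lat ⌊0.3475/0.0416667⌋ = 8 → i.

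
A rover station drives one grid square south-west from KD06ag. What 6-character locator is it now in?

Longitude subsquare a = 0; −1 → -1, wraps to 23 = x, carry into square.
Longitude square 0; −1 → -1, wraps to 9, carry into field.
Longitude field K = 10; −1 → 9 = J.
Latitude subsquare g = 6; −1 → 5 = f.

JD96xf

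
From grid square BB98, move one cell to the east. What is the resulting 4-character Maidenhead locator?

CB08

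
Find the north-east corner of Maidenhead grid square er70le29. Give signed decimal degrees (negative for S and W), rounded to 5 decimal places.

80.20833, -85.05833

Field E=4, R=17: +4·20° lon, +17·10° lat → SW at lon -100°, lat 80°.
Square 7, 0: +7·2° lon, +0·1° lat → SW at lon -86°, lat 80°.
Subsquare l=11, e=4: +11·0.0833333° lon, +4·0.0416667° lat → SW at lon -85.0833°, lat 80.1667°.
Extended square 2, 9: +2·0.00833333° lon, +9·0.00416667° lat → SW at lon -85.0667°, lat 80.2042°.
Cell spans 0.00833333° lon × 0.00416667° lat. NE corner is SW corner plus one full cell.
latitude 80.20833, longitude -85.05833.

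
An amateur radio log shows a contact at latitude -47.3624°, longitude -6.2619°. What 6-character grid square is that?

IE62up

Offset from 180°W / 90°S: lon 173.7381°, lat 42.6376°.
Field: 173.7381/20 → 8 → I, 42.6376/10 → 4 → E; chars IE.
Square: 13.7381/2 → 6, 2.6376/1 → 2; chars 62.
Subsquare: 1.7381/0.0833333 → 20 → u, 0.6376/0.0416667 → 15 → p; chars up.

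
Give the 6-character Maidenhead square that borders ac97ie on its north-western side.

Longitude subsquare i = 8; −1 → 7 = h.
Latitude subsquare e = 4; +1 → 5 = f.

AC97hf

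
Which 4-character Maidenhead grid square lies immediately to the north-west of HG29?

Longitude square 2; −1 → 1.
Latitude square 9; +1 → 10, wraps to 0, carry into field.
Latitude field G = 6; +1 → 7 = H.

HH10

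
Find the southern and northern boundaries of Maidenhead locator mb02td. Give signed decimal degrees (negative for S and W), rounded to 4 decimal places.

Field M=12, B=1: +12·20° lon, +1·10° lat → SW at lon 60°, lat -80°.
Square 0, 2: +0·2° lon, +2·1° lat → SW at lon 60°, lat -78°.
Subsquare t=19, d=3: +19·0.0833333° lon, +3·0.0416667° lat → SW at lon 61.5833°, lat -77.875°.
Cell spans 0.0833333° lon × 0.0416667° lat.
south -77.8750, north -77.8333.

-77.8750, -77.8333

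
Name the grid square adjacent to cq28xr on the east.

CQ38ar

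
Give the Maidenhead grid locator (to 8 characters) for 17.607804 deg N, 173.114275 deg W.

AK37ko65

Shift to the Maidenhead origin (180°W, 90°S): lon 6.88573, lat 107.60780.
Field: lon ⌊6.88573/20⌋ = 0 → A; lat ⌊107.60780/10⌋ = 10 → K.
Square: lon ⌊6.88573/2⌋ = 3; lat ⌊7.60780/1⌋ = 7.
Subsquare: lon ⌊0.88573/0.0833333⌋ = 10 → k; lat ⌊0.60780/0.0416667⌋ = 14 → o.
Extended square: lon ⌊0.05239/0.00833333⌋ = 6; lat ⌊0.02447/0.00416667⌋ = 5.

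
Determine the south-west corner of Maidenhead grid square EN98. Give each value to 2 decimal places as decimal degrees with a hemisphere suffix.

Field E=4, N=13: +4·20° lon, +13·10° lat → SW at lon -100°, lat 40°.
Square 9, 8: +9·2° lon, +8·1° lat → SW at lon -82°, lat 48°.
latitude 48.00° N, longitude 82.00° W.

48.00° N, 82.00° W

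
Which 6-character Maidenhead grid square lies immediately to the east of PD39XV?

PD49av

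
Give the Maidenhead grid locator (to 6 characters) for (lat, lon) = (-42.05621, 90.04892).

NE57aw

Add 180° to longitude and 90° to latitude: 270.0489, 47.9438.
Field: lon ⌊270.0489/20⌋ = 13 → N; lat ⌊47.9438/10⌋ = 4 → E.
Square: lon ⌊10.0489/2⌋ = 5; lat ⌊7.9438/1⌋ = 7.
Subsquare: lon ⌊0.0489/0.0833333⌋ = 0 → a; lat ⌊0.9438/0.0416667⌋ = 22 → w.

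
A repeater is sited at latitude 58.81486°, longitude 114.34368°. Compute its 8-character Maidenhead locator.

OO78et15

Shift to the Maidenhead origin (180°W, 90°S): lon 294.34368, lat 148.81486.
Field: 294.34368/20 → 14 → O, 148.81486/10 → 14 → O; chars OO.
Square: 14.34368/2 → 7, 8.81486/1 → 8; chars 78.
Subsquare: 0.34368/0.0833333 → 4 → e, 0.81486/0.0416667 → 19 → t; chars et.
Extended square: 0.01035/0.00833333 → 1, 0.02319/0.00416667 → 5; chars 15.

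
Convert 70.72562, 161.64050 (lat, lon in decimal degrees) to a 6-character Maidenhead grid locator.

RQ00tr

Offset from 180°W / 90°S: lon 341.6405°, lat 160.7256°.
Field: 341.6405/20 → 17 → R, 160.7256/10 → 16 → Q; chars RQ.
Square: 1.6405/2 → 0, 0.7256/1 → 0; chars 00.
Subsquare: 1.6405/0.0833333 → 19 → t, 0.7256/0.0416667 → 17 → r; chars tr.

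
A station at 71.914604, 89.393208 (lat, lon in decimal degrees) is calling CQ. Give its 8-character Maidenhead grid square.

NQ41qv79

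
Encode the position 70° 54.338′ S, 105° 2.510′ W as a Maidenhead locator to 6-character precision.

Offset from 180°W / 90°S: lon 74.9582°, lat 19.0944°.
Field (20°×10°, letters A–R): 74.9582/20 → 3 → D, 19.0944/10 → 1 → B; chars DB.
Square (2°×1°, digits 0–9): 14.9582/2 → 7, 9.0944/1 → 9; chars 79.
Subsquare (5′×2.5′, letters a–x): 0.9582/0.0833333 → 11 → l, 0.0944/0.0416667 → 2 → c; chars lc.

DB79lc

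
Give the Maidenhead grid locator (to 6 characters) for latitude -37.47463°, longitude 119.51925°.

OF92sm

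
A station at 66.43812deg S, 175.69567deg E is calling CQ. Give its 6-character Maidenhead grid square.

Add 180° to longitude and 90° to latitude: 355.6957, 23.5619.
Field (20°×10°, letters A–R): 355.6957/20 → 17 → R, 23.5619/10 → 2 → C; chars RC.
Square (2°×1°, digits 0–9): 15.6957/2 → 7, 3.5619/1 → 3; chars 73.
Subsquare (5′×2.5′, letters a–x): 1.6957/0.0833333 → 20 → u, 0.5619/0.0416667 → 13 → n; chars un.

RC73un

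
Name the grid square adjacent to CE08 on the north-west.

BE99

Longitude square 0; −1 → -1, wraps to 9, carry into field.
Longitude field C = 2; −1 → 1 = B.
Latitude square 8; +1 → 9.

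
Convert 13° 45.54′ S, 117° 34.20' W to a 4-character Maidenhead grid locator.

Shift to the Maidenhead origin (180°W, 90°S): lon 62.43, lat 76.24.
Field: lon ⌊62.43/20⌋ = 3 → D; lat ⌊76.24/10⌋ = 7 → H.
Square: lon ⌊2.43/2⌋ = 1; lat ⌊6.24/1⌋ = 6.

DH16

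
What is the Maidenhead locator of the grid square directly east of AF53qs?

AF53rs

Longitude subsquare q = 16; +1 → 17 = r.
The latitude characters are unchanged.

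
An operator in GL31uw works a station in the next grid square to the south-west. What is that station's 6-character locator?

Longitude subsquare u = 20; −1 → 19 = t.
Latitude subsquare w = 22; −1 → 21 = v.

GL31tv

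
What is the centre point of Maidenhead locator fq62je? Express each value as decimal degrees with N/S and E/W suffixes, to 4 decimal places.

72.1875° N, 67.2083° W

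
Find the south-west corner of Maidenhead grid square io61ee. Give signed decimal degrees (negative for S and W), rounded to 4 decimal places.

Field I=8, O=14: +8·20° lon, +14·10° lat → SW at lon -20°, lat 50°.
Square 6, 1: +6·2° lon, +1·1° lat → SW at lon -8°, lat 51°.
Subsquare e=4, e=4: +4·0.0833333° lon, +4·0.0416667° lat → SW at lon -7.66667°, lat 51.1667°.
latitude 51.1667, longitude -7.6667.

51.1667, -7.6667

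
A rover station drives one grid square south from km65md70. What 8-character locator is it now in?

KM65mc79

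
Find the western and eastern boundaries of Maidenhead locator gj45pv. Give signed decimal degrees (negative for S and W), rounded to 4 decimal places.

Field G=6, J=9: +6·20° lon, +9·10° lat → SW at lon -60°, lat 0°.
Square 4, 5: +4·2° lon, +5·1° lat → SW at lon -52°, lat 5°.
Subsquare p=15, v=21: +15·0.0833333° lon, +21·0.0416667° lat → SW at lon -50.75°, lat 5.875°.
Cell spans 0.0833333° lon × 0.0416667° lat.
west -50.7500, east -50.6667.

-50.7500, -50.6667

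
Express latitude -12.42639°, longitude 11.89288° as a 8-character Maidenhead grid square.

JH57wn77

Add 180° to longitude and 90° to latitude: 191.89288, 77.57361.
Field: 191.89288/20 → 9 → J, 77.57361/10 → 7 → H; chars JH.
Square: 11.89288/2 → 5, 7.57361/1 → 7; chars 57.
Subsquare: 1.89288/0.0833333 → 22 → w, 0.57361/0.0416667 → 13 → n; chars wn.
Extended square: 0.05955/0.00833333 → 7, 0.03194/0.00416667 → 7; chars 77.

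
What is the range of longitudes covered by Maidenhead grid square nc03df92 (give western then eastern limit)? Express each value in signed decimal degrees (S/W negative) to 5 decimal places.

80.32500, 80.33333

Field N=13, C=2: +13·20° lon, +2·10° lat → SW at lon 80°, lat -70°.
Square 0, 3: +0·2° lon, +3·1° lat → SW at lon 80°, lat -67°.
Subsquare d=3, f=5: +3·0.0833333° lon, +5·0.0416667° lat → SW at lon 80.25°, lat -66.7917°.
Extended square 9, 2: +9·0.00833333° lon, +2·0.00416667° lat → SW at lon 80.325°, lat -66.7833°.
Cell spans 0.00833333° lon × 0.00416667° lat.
west 80.32500, east 80.33333.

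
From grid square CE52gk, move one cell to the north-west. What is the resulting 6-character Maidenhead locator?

CE52fl

Longitude subsquare g = 6; −1 → 5 = f.
Latitude subsquare k = 10; +1 → 11 = l.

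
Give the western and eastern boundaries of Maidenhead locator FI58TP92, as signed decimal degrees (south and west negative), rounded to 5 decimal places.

-68.34167, -68.33333

Field F=5, I=8: +5·20° lon, +8·10° lat → SW at lon -80°, lat -10°.
Square 5, 8: +5·2° lon, +8·1° lat → SW at lon -70°, lat -2°.
Subsquare t=19, p=15: +19·0.0833333° lon, +15·0.0416667° lat → SW at lon -68.4167°, lat -1.375°.
Extended square 9, 2: +9·0.00833333° lon, +2·0.00416667° lat → SW at lon -68.3417°, lat -1.36667°.
Cell spans 0.00833333° lon × 0.00416667° lat.
west -68.34167, east -68.33333.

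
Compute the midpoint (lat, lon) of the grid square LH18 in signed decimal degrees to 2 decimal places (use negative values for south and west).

-11.50, 43.00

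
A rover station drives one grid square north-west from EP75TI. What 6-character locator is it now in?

Longitude subsquare t = 19; −1 → 18 = s.
Latitude subsquare i = 8; +1 → 9 = j.

EP75sj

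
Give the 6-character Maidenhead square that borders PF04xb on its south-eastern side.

Longitude subsquare x = 23; +1 → 24, wraps to 0 = a, carry into square.
Longitude square 0; +1 → 1.
Latitude subsquare b = 1; −1 → 0 = a.

PF14aa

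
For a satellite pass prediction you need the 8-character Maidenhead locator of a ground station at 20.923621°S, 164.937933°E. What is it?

Offset from 180°W / 90°S: lon 344.93793°, lat 69.07638°.
Field (20°×10°, letters A–R): 344.93793/20 → 17 → R, 69.07638/10 → 6 → G; chars RG.
Square (2°×1°, digits 0–9): 4.93793/2 → 2, 9.07638/1 → 9; chars 29.
Subsquare (5′×2.5′, letters a–x): 0.93793/0.0833333 → 11 → l, 0.07638/0.0416667 → 1 → b; chars lb.
Extended square (30″×15″, digits 0–9): 0.02127/0.00833333 → 2, 0.03471/0.00416667 → 8; chars 28.

RG29lb28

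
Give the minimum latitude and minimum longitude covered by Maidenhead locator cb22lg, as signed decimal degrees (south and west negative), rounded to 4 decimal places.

-77.7500, -135.0833

Field C=2, B=1: +2·20° lon, +1·10° lat → SW at lon -140°, lat -80°.
Square 2, 2: +2·2° lon, +2·1° lat → SW at lon -136°, lat -78°.
Subsquare l=11, g=6: +11·0.0833333° lon, +6·0.0416667° lat → SW at lon -135.083°, lat -77.75°.
latitude -77.7500, longitude -135.0833.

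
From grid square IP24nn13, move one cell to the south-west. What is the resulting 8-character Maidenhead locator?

Longitude extended square 1; −1 → 0.
Latitude extended square 3; −1 → 2.

IP24nn02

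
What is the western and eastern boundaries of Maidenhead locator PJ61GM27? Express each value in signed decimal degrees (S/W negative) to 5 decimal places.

Field P=15, J=9: +15·20° lon, +9·10° lat → SW at lon 120°, lat 0°.
Square 6, 1: +6·2° lon, +1·1° lat → SW at lon 132°, lat 1°.
Subsquare g=6, m=12: +6·0.0833333° lon, +12·0.0416667° lat → SW at lon 132.5°, lat 1.5°.
Extended square 2, 7: +2·0.00833333° lon, +7·0.00416667° lat → SW at lon 132.517°, lat 1.52917°.
Cell spans 0.00833333° lon × 0.00416667° lat.
west 132.51667, east 132.52500.

132.51667, 132.52500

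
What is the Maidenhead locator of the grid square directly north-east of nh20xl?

NH30am

Longitude subsquare x = 23; +1 → 24, wraps to 0 = a, carry into square.
Longitude square 2; +1 → 3.
Latitude subsquare l = 11; +1 → 12 = m.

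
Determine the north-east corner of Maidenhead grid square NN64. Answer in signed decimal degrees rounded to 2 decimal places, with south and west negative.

45.00, 94.00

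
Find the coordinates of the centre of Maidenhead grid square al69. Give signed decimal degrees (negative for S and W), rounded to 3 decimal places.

Field A=0, L=11: +0·20° lon, +11·10° lat → SW at lon -180°, lat 20°.
Square 6, 9: +6·2° lon, +9·1° lat → SW at lon -168°, lat 29°.
Cell spans 2° lon × 1° lat. Centre is SW corner plus half of each.
latitude 29.500, longitude -167.000.

29.500, -167.000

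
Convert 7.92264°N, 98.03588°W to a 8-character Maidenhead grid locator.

EJ07xw51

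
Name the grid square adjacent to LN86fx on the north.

LN87fa

Latitude subsquare x = 23; +1 → 24, wraps to 0 = a, carry into square.
Latitude square 6; +1 → 7.
The longitude characters are unchanged.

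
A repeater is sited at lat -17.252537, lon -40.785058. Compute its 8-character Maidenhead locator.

GH92or59

Offset from 180°W / 90°S: lon 139.21494°, lat 72.74746°.
Field: lon ⌊139.21494/20⌋ = 6 → G; lat ⌊72.74746/10⌋ = 7 → H.
Square: lon ⌊19.21494/2⌋ = 9; lat ⌊2.74746/1⌋ = 2.
Subsquare: lon ⌊1.21494/0.0833333⌋ = 14 → o; lat ⌊0.74746/0.0416667⌋ = 17 → r.
Extended square: lon ⌊0.04828/0.00833333⌋ = 5; lat ⌊0.03913/0.00416667⌋ = 9.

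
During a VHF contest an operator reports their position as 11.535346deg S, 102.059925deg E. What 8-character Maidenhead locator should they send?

Add 180° to longitude and 90° to latitude: 282.05993, 78.46465.
Field: 282.05993/20 → 14 → O, 78.46465/10 → 7 → H; chars OH.
Square: 2.05993/2 → 1, 8.46465/1 → 8; chars 18.
Subsquare: 0.05993/0.0833333 → 0 → a, 0.46465/0.0416667 → 11 → l; chars al.
Extended square: 0.05993/0.00833333 → 7, 0.00632/0.00416667 → 1; chars 71.

OH18al71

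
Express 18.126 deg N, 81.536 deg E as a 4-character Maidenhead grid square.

NK08

Add 180° to longitude and 90° to latitude: 261.54, 108.13.
Field: 261.54/20 → 13 → N, 108.13/10 → 10 → K; chars NK.
Square: 1.54/2 → 0, 8.13/1 → 8; chars 08.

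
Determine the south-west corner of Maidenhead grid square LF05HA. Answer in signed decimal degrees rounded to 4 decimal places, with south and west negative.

-35.0000, 40.5833

Field L=11, F=5: +11·20° lon, +5·10° lat → SW at lon 40°, lat -40°.
Square 0, 5: +0·2° lon, +5·1° lat → SW at lon 40°, lat -35°.
Subsquare h=7, a=0: +7·0.0833333° lon, +0·0.0416667° lat → SW at lon 40.5833°, lat -35°.
latitude -35.0000, longitude 40.5833.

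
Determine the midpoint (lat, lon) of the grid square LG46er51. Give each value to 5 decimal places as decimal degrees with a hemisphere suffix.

23.28542° S, 48.37917° E

Field L=11, G=6: +11·20° lon, +6·10° lat → SW at lon 40°, lat -30°.
Square 4, 6: +4·2° lon, +6·1° lat → SW at lon 48°, lat -24°.
Subsquare e=4, r=17: +4·0.0833333° lon, +17·0.0416667° lat → SW at lon 48.3333°, lat -23.2917°.
Extended square 5, 1: +5·0.00833333° lon, +1·0.00416667° lat → SW at lon 48.375°, lat -23.2875°.
Cell spans 0.00833333° lon × 0.00416667° lat. Centre is SW corner plus half of each.
latitude 23.28542° S, longitude 48.37917° E.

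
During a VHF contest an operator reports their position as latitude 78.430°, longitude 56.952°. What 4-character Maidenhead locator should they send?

LQ88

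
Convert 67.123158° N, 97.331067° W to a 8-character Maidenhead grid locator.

EP17ic09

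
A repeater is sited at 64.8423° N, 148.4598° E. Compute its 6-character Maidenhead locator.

QP44fu

Offset from 180°W / 90°S: lon 328.4598°, lat 154.8423°.
Field: lon ⌊328.4598/20⌋ = 16 → Q; lat ⌊154.8423/10⌋ = 15 → P.
Square: lon ⌊8.4598/2⌋ = 4; lat ⌊4.8423/1⌋ = 4.
Subsquare: lon ⌊0.4598/0.0833333⌋ = 5 → f; lat ⌊0.8423/0.0416667⌋ = 20 → u.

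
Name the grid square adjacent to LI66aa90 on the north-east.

LI66ba01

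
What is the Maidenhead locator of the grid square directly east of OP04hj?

OP04ij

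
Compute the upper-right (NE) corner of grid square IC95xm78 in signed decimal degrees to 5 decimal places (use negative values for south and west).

-64.46250, -0.01667

Field I=8, C=2: +8·20° lon, +2·10° lat → SW at lon -20°, lat -70°.
Square 9, 5: +9·2° lon, +5·1° lat → SW at lon -2°, lat -65°.
Subsquare x=23, m=12: +23·0.0833333° lon, +12·0.0416667° lat → SW at lon -0.0833333°, lat -64.5°.
Extended square 7, 8: +7·0.00833333° lon, +8·0.00416667° lat → SW at lon -0.025°, lat -64.4667°.
Cell spans 0.00833333° lon × 0.00416667° lat. NE corner is SW corner plus one full cell.
latitude -64.46250, longitude -0.01667.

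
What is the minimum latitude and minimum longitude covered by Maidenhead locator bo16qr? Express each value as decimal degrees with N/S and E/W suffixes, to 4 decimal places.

Field B=1, O=14: +1·20° lon, +14·10° lat → SW at lon -160°, lat 50°.
Square 1, 6: +1·2° lon, +6·1° lat → SW at lon -158°, lat 56°.
Subsquare q=16, r=17: +16·0.0833333° lon, +17·0.0416667° lat → SW at lon -156.667°, lat 56.7083°.
latitude 56.7083° N, longitude 156.6667° W.

56.7083° N, 156.6667° W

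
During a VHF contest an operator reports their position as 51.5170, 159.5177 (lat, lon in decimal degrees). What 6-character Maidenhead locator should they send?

QO91sm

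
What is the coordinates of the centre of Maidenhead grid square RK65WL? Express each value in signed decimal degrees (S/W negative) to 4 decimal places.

15.4792, 173.8750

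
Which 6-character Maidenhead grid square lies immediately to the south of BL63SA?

BL62sx

Latitude subsquare a = 0; −1 → -1, wraps to 23 = x, carry into square.
Latitude square 3; −1 → 2.
The longitude characters are unchanged.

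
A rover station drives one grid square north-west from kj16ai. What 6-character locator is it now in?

KJ06xj

Longitude subsquare a = 0; −1 → -1, wraps to 23 = x, carry into square.
Longitude square 1; −1 → 0.
Latitude subsquare i = 8; +1 → 9 = j.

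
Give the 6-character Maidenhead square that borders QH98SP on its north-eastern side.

QH98tq

Longitude subsquare s = 18; +1 → 19 = t.
Latitude subsquare p = 15; +1 → 16 = q.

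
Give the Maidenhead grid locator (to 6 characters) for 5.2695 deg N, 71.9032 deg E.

MJ55wg

Offset from 180°W / 90°S: lon 251.9032°, lat 95.2695°.
Field: 251.9032/20 → 12 → M, 95.2695/10 → 9 → J; chars MJ.
Square: 11.9032/2 → 5, 5.2695/1 → 5; chars 55.
Subsquare: 1.9032/0.0833333 → 22 → w, 0.2695/0.0416667 → 6 → g; chars wg.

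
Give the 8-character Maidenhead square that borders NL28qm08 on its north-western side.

Longitude extended square 0; −1 → -1, wraps to 9, carry into subsquare.
Longitude subsquare q = 16; −1 → 15 = p.
Latitude extended square 8; +1 → 9.

NL28pm99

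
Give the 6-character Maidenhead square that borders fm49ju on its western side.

FM49iu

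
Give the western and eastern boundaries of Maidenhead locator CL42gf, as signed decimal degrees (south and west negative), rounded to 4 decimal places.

-131.5000, -131.4167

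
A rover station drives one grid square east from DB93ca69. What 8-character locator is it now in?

Longitude extended square 6; +1 → 7.
The latitude characters are unchanged.

DB93ca79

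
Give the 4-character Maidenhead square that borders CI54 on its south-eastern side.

Longitude square 5; +1 → 6.
Latitude square 4; −1 → 3.

CI63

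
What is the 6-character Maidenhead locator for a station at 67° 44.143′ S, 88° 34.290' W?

Offset from 180°W / 90°S: lon 91.4285°, lat 22.2643°.
Field: 91.4285/20 → 4 → E, 22.2643/10 → 2 → C; chars EC.
Square: 11.4285/2 → 5, 2.2643/1 → 2; chars 52.
Subsquare: 1.4285/0.0833333 → 17 → r, 0.2643/0.0416667 → 6 → g; chars rg.

EC52rg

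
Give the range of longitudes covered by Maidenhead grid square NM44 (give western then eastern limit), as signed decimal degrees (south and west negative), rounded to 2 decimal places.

88.00, 90.00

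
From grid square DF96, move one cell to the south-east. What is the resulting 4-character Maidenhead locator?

Longitude square 9; +1 → 10, wraps to 0, carry into field.
Longitude field D = 3; +1 → 4 = E.
Latitude square 6; −1 → 5.

EF05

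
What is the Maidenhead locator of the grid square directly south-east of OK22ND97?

OK22od06

Longitude extended square 9; +1 → 10, wraps to 0, carry into subsquare.
Longitude subsquare n = 13; +1 → 14 = o.
Latitude extended square 7; −1 → 6.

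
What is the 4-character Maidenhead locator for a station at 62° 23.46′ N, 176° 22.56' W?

Shift to the Maidenhead origin (180°W, 90°S): lon 3.62, lat 152.39.
Field (20°×10°, letters A–R): lon ⌊3.62/20⌋ = 0 → A; lat ⌊152.39/10⌋ = 15 → P.
Square (2°×1°, digits 0–9): lon ⌊3.62/2⌋ = 1; lat ⌊2.39/1⌋ = 2.

AP12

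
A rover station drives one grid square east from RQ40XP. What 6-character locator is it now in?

Longitude subsquare x = 23; +1 → 24, wraps to 0 = a, carry into square.
Longitude square 4; +1 → 5.
The latitude characters are unchanged.

RQ50ap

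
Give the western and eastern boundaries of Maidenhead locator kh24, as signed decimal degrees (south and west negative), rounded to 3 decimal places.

Field K=10, H=7: +10·20° lon, +7·10° lat → SW at lon 20°, lat -20°.
Square 2, 4: +2·2° lon, +4·1° lat → SW at lon 24°, lat -16°.
Cell spans 2° lon × 1° lat.
west 24.000, east 26.000.

24.000, 26.000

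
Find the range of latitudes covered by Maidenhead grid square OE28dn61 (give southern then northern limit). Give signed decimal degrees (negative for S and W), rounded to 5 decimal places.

Field O=14, E=4: +14·20° lon, +4·10° lat → SW at lon 100°, lat -50°.
Square 2, 8: +2·2° lon, +8·1° lat → SW at lon 104°, lat -42°.
Subsquare d=3, n=13: +3·0.0833333° lon, +13·0.0416667° lat → SW at lon 104.25°, lat -41.4583°.
Extended square 6, 1: +6·0.00833333° lon, +1·0.00416667° lat → SW at lon 104.3°, lat -41.4542°.
Cell spans 0.00833333° lon × 0.00416667° lat.
south -41.45417, north -41.45000.

-41.45417, -41.45000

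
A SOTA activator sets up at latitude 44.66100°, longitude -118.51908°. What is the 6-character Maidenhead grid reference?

DN04rp

Add 180° to longitude and 90° to latitude: 61.4809, 134.6610.
Field (20°×10°, letters A–R): lon ⌊61.4809/20⌋ = 3 → D; lat ⌊134.6610/10⌋ = 13 → N.
Square (2°×1°, digits 0–9): lon ⌊1.4809/2⌋ = 0; lat ⌊4.6610/1⌋ = 4.
Subsquare (5′×2.5′, letters a–x): lon ⌊1.4809/0.0833333⌋ = 17 → r; lat ⌊0.6610/0.0416667⌋ = 15 → p.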